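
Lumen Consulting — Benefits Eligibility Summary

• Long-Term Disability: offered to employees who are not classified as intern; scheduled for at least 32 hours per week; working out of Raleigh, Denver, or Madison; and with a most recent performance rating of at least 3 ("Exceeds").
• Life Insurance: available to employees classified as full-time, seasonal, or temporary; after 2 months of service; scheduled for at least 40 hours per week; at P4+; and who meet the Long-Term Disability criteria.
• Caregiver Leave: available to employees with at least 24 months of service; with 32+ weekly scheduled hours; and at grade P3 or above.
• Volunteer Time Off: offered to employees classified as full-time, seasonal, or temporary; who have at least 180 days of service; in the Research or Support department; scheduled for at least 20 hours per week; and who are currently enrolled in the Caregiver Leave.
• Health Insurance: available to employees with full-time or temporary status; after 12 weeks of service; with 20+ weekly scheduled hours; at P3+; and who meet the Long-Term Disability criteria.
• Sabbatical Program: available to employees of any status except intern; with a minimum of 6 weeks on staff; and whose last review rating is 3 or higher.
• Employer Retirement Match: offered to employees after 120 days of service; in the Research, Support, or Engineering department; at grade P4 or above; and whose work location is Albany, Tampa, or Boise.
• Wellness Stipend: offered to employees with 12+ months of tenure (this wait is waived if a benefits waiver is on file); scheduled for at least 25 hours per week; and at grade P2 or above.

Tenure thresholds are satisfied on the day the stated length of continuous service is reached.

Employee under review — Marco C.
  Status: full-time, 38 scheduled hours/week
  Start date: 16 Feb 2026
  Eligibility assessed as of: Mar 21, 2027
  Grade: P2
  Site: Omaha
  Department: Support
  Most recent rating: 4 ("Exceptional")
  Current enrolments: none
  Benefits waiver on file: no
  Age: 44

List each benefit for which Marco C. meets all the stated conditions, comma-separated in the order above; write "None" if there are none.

Service from 16 Feb 2026 to Mar 21, 2027: 398 days.
Long-Term Disability — status full-time ✓ (not excluded); 38 hrs/wk ≥ 32 ✓; site Omaha ✗ (not Raleigh, Denver, or Madison) → not eligible.
Life Insurance — status full-time ✓; service 398 days ≥ 2 months (≈60 days) ✓; 38 hrs/wk < 40 ✗ → not eligible.
Caregiver Leave — service 398 days < 24 months (≈720 days) ✗ → not eligible.
Volunteer Time Off — status full-time ✓; service 398 days ≥ 180 days ✓; dept Support ✓; 38 hrs/wk ≥ 20 ✓; not enrolled in Caregiver Leave ✗ → not eligible.
Health Insurance — status full-time ✓; service 398 days ≥ 12 weeks (≈84 days) ✓; 38 hrs/wk ≥ 20 ✓; grade P2 < P3 ✗ → not eligible.
Sabbatical Program — status full-time ✓ (not excluded); service 398 days ≥ 6 weeks (≈42 days) ✓; rating 4 ≥ 3 ✓ → eligible.
Employer Retirement Match — service 398 days ≥ 120 days ✓; dept Support ✓; grade P2 < P4 ✗ → not eligible.
Wellness Stipend — no waiver, service 398 days ≥ 12 months (≈360 days) ✓; 38 hrs/wk ≥ 25 ✓; grade P2 ≥ P2 ✓ → eligible.

Sabbatical Program, Wellness Stipend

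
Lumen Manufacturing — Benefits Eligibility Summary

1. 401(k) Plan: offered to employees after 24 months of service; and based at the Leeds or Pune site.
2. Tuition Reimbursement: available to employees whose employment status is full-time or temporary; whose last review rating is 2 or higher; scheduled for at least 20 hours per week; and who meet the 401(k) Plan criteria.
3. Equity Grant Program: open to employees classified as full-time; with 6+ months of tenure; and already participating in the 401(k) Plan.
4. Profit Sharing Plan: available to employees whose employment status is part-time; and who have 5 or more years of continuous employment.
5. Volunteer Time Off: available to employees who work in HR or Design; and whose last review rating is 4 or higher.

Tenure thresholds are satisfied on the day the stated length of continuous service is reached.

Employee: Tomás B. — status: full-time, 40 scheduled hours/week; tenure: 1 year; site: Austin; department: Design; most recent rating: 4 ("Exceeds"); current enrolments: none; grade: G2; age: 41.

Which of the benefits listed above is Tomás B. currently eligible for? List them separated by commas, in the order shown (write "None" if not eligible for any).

401(k) Plan — service 1 year < 24 months (≈720 days) ✗ → not eligible.
Tuition Reimbursement — status full-time ✓; rating 4 ≥ 2 ✓; 40 hrs/wk ≥ 20 ✓; not eligible for 401(k) Plan ✗ → not eligible.
Equity Grant Program — status full-time ✓; service 1 year ≥ 6 months (≈180 days) ✓; not enrolled in 401(k) Plan ✗ → not eligible.
Profit Sharing Plan — status full-time ✗ (requires part-time) → not eligible.
Volunteer Time Off — dept Design ✓; rating 4 ≥ 4 ✓ → eligible.

Volunteer Time Off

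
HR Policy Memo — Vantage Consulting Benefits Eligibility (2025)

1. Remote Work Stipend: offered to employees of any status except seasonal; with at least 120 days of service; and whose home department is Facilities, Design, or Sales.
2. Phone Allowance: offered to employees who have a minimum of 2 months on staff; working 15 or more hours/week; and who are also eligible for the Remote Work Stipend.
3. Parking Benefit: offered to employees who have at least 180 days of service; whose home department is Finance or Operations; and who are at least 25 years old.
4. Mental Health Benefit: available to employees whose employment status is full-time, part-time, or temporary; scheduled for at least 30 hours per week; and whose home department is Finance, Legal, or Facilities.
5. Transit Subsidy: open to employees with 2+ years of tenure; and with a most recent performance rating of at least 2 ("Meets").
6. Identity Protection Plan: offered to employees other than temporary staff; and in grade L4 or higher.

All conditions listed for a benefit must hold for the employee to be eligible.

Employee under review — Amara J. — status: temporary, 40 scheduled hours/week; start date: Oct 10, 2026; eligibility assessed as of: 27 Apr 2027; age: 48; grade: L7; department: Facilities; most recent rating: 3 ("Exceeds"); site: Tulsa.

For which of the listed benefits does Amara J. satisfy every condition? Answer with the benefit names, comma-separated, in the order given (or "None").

Remote Work Stipend, Phone Allowance, Mental Health Benefit

Service from Oct 10, 2026 to 27 Apr 2027: 199 days.
Remote Work Stipend — status temporary ✓ (not excluded); service 199 days ≥ 120 days ✓; dept Facilities ✓ → eligible.
Phone Allowance — service 199 days ≥ 2 months (≈60 days) ✓; 40 hrs/wk ≥ 15 ✓; eligible for Remote Work Stipend ✓ → eligible.
Parking Benefit — service 199 days ≥ 180 days ✓; dept Facilities ✗ → not eligible.
Mental Health Benefit — status temporary ✓; 40 hrs/wk ≥ 30 ✓; dept Facilities ✓ → eligible.
Transit Subsidy — service 199 days < 2 years (≈730 days) ✗ → not eligible.
Identity Protection Plan — status temporary ✗ (excluded) → not eligible.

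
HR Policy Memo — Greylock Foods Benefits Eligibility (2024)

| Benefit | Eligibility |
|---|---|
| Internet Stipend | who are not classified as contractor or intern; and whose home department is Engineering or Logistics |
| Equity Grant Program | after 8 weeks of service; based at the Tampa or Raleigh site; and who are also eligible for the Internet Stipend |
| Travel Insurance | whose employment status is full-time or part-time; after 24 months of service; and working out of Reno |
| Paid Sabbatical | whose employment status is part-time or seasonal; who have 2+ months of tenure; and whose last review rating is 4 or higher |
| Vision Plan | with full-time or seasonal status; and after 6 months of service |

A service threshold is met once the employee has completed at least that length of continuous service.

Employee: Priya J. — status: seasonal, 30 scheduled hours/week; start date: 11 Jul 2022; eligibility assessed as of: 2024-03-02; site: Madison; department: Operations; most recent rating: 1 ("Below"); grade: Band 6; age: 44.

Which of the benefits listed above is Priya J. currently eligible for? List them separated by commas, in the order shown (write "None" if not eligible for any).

Vision Plan

Service from 11 Jul 2022 to 2024-03-02: 600 days.
Internet Stipend — status seasonal ✓ (not excluded); dept Operations ✗ → not eligible.
Equity Grant Program — service 600 days ≥ 8 weeks (≈56 days) ✓; site Madison ✗ (not Tampa or Raleigh) → not eligible.
Travel Insurance — status seasonal ✗ (requires full-time or part-time) → not eligible.
Paid Sabbatical — status seasonal ✓; service 600 days ≥ 2 months (≈60 days) ✓; rating 1 < 4 ✗ → not eligible.
Vision Plan — status seasonal ✓; service 600 days ≥ 6 months (≈180 days) ✓ → eligible.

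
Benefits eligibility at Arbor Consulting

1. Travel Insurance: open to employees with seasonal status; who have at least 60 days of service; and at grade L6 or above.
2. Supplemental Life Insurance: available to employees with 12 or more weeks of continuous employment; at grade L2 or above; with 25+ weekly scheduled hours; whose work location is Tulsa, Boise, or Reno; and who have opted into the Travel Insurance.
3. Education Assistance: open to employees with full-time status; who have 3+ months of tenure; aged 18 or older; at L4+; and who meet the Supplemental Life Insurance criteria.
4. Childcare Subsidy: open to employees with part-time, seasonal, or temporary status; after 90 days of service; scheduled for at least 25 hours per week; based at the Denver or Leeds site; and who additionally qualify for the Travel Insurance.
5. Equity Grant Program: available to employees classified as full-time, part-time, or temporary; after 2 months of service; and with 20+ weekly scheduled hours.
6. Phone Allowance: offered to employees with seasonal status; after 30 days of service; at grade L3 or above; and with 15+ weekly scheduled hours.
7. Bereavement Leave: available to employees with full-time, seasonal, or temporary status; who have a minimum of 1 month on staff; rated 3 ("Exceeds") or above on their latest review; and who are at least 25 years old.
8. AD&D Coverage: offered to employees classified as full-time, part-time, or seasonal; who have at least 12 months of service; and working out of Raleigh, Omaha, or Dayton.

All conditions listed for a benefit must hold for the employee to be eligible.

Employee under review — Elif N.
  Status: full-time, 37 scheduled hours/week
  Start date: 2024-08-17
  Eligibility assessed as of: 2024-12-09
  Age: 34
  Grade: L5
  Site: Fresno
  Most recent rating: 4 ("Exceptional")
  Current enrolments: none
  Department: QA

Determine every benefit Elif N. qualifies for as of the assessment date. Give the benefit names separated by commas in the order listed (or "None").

Service from 2024-08-17 to 2024-12-09: 114 days.
Travel Insurance — status full-time ✗ (requires seasonal) → not eligible.
Supplemental Life Insurance — service 114 days ≥ 12 weeks (≈84 days) ✓; grade L5 ≥ L2 ✓; 37 hrs/wk ≥ 25 ✓; site Fresno ✗ (not Tulsa, Boise, or Reno) → not eligible.
Education Assistance — status full-time ✓; service 114 days ≥ 3 months (≈90 days) ✓; age 34 ≥ 18 ✓; grade L5 ≥ L4 ✓; not eligible for Supplemental Life Insurance ✗ → not eligible.
Childcare Subsidy — status full-time ✗ (requires part-time, seasonal, or temporary) → not eligible.
Equity Grant Program — status full-time ✓; service 114 days ≥ 2 months (≈60 days) ✓; 37 hrs/wk ≥ 20 ✓ → eligible.
Phone Allowance — status full-time ✗ (requires seasonal) → not eligible.
Bereavement Leave — status full-time ✓; service 114 days ≥ 1 month (≈30 days) ✓; rating 4 ≥ 3 ✓; age 34 ≥ 25 ✓ → eligible.
AD&D Coverage — status full-time ✓; service 114 days < 12 months (≈360 days) ✗ → not eligible.

Equity Grant Program, Bereavement Leave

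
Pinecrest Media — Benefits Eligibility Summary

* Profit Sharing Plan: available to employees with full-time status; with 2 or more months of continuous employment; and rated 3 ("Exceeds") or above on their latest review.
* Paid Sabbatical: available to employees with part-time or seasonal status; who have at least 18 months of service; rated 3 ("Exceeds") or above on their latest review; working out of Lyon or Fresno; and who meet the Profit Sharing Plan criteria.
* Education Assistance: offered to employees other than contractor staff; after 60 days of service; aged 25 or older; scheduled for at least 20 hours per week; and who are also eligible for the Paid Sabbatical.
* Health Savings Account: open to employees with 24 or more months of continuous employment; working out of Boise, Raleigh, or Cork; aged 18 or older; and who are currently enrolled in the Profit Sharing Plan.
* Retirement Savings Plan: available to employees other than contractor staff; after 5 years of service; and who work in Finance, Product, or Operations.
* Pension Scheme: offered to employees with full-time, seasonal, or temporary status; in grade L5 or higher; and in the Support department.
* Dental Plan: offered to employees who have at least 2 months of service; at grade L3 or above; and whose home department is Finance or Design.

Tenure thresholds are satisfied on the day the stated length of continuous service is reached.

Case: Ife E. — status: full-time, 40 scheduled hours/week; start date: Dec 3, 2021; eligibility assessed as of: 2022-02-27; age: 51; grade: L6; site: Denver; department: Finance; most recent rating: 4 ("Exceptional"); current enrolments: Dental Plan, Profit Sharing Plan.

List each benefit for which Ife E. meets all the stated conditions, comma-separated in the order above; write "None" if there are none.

Service from Dec 3, 2021 to 2022-02-27: 86 days.
Profit Sharing Plan — status full-time ✓; service 86 days ≥ 2 months (≈60 days) ✓; rating 4 ≥ 3 ✓ → eligible.
Paid Sabbatical — status full-time ✗ (requires part-time or seasonal) → not eligible.
Education Assistance — status full-time ✓ (not excluded); service 86 days ≥ 60 days ✓; age 51 ≥ 25 ✓; 40 hrs/wk ≥ 20 ✓; not eligible for Paid Sabbatical ✗ → not eligible.
Health Savings Account — service 86 days < 24 months (≈720 days) ✗ → not eligible.
Retirement Savings Plan — status full-time ✓ (not excluded); service 86 days < 5 years (≈1825 days) ✗ → not eligible.
Pension Scheme — status full-time ✓; grade L6 ≥ L5 ✓; dept Finance ✗ → not eligible.
Dental Plan — service 86 days ≥ 2 months (≈60 days) ✓; grade L6 ≥ L3 ✓; dept Finance ✓ → eligible.

Profit Sharing Plan, Dental Plan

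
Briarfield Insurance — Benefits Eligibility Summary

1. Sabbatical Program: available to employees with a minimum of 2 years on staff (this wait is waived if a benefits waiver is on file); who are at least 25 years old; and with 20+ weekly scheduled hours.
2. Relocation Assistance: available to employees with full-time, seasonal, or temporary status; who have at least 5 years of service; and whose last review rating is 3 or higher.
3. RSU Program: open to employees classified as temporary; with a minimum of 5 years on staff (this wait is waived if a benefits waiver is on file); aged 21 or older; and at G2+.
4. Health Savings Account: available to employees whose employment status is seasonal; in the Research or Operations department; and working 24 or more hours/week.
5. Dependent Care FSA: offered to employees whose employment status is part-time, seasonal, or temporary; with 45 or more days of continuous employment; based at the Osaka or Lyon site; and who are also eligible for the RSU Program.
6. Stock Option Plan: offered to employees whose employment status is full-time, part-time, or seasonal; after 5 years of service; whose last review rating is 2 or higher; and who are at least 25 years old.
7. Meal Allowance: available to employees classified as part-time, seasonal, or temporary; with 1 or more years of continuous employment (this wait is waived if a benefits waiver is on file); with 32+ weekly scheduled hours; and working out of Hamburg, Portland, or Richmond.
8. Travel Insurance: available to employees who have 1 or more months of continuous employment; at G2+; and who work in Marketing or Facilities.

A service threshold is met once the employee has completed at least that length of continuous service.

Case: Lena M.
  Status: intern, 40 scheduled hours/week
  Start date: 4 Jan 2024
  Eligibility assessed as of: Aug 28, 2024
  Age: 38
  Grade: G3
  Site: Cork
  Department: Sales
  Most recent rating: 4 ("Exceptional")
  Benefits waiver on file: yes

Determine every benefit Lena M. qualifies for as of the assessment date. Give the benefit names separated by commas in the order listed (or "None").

Sabbatical Program

Service from 4 Jan 2024 to Aug 28, 2024: 237 days.
Sabbatical Program — benefits waiver on file ✓; age 38 ≥ 25 ✓; 40 hrs/wk ≥ 20 ✓ → eligible.
Relocation Assistance — status intern ✗ (requires full-time, seasonal, or temporary) → not eligible.
RSU Program — status intern ✗ (requires temporary) → not eligible.
Health Savings Account — status intern ✗ (requires seasonal) → not eligible.
Dependent Care FSA — status intern ✗ (requires part-time, seasonal, or temporary) → not eligible.
Stock Option Plan — status intern ✗ (requires full-time, part-time, or seasonal) → not eligible.
Meal Allowance — status intern ✗ (requires part-time, seasonal, or temporary) → not eligible.
Travel Insurance — service 237 days ≥ 1 month (≈30 days) ✓; grade G3 ≥ G2 ✓; dept Sales ✗ → not eligible.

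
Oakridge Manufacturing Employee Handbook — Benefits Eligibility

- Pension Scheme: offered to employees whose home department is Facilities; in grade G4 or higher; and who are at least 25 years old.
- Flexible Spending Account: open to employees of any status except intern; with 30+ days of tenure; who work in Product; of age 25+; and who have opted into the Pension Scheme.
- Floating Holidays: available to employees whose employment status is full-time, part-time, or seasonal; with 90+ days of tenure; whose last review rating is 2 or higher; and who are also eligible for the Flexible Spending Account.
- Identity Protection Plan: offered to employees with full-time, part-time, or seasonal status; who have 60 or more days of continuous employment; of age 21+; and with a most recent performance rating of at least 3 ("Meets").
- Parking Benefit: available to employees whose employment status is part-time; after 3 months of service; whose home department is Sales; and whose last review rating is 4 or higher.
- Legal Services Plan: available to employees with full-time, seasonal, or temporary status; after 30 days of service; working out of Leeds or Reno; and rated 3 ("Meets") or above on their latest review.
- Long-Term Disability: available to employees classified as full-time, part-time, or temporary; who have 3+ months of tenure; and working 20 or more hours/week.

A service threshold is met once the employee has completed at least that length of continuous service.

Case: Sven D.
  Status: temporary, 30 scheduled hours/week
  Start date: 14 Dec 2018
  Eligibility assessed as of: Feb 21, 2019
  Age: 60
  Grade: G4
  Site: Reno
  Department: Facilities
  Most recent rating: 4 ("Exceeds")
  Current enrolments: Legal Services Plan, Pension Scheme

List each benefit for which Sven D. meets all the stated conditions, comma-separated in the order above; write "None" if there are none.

Pension Scheme, Legal Services Plan

Service from 14 Dec 2018 to Feb 21, 2019: 69 days.
Pension Scheme — dept Facilities ✓; grade G4 ≥ G4 ✓; age 60 ≥ 25 ✓ → eligible.
Flexible Spending Account — status temporary ✓ (not excluded); service 69 days ≥ 30 days ✓; dept Facilities ✗ → not eligible.
Floating Holidays — status temporary ✗ (requires full-time, part-time, or seasonal) → not eligible.
Identity Protection Plan — status temporary ✗ (requires full-time, part-time, or seasonal) → not eligible.
Parking Benefit — status temporary ✗ (requires part-time) → not eligible.
Legal Services Plan — status temporary ✓; service 69 days ≥ 30 days ✓; site Reno ✓; rating 4 ≥ 3 ✓ → eligible.
Long-Term Disability — status temporary ✓; service 69 days < 3 months (≈90 days) ✗ → not eligible.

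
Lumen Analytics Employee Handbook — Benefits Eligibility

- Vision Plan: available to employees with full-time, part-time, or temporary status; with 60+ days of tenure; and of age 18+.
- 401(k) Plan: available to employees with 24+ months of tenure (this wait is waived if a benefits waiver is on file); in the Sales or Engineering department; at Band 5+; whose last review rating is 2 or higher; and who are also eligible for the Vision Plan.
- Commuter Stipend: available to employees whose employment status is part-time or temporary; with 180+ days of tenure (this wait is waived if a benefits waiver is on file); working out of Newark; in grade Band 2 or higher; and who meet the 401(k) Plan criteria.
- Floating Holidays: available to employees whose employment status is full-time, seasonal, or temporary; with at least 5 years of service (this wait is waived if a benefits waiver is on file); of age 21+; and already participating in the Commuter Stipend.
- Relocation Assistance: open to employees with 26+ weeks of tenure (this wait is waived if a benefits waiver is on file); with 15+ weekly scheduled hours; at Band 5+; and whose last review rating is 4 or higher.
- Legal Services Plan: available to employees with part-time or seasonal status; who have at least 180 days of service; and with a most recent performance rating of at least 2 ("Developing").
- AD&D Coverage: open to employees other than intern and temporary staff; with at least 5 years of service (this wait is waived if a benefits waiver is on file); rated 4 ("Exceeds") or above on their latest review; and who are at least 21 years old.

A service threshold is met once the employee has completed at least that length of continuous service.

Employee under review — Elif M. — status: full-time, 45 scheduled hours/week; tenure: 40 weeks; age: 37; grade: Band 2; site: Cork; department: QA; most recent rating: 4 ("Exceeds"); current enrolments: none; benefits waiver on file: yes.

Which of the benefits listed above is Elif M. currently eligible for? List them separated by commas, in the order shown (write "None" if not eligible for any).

Vision Plan, AD&D Coverage

Vision Plan — status full-time ✓; service 40 weeks ≥ 60 days ✓; age 37 ≥ 18 ✓ → eligible.
401(k) Plan — benefits waiver on file ✓; dept QA ✗ → not eligible.
Commuter Stipend — status full-time ✗ (requires part-time or temporary) → not eligible.
Floating Holidays — status full-time ✓; benefits waiver on file ✓; age 37 ≥ 21 ✓; not enrolled in Commuter Stipend ✗ → not eligible.
Relocation Assistance — benefits waiver on file ✓; 45 hrs/wk ≥ 15 ✓; grade Band 2 < Band 5 ✗ → not eligible.
Legal Services Plan — status full-time ✗ (requires part-time or seasonal) → not eligible.
AD&D Coverage — status full-time ✓ (not excluded); benefits waiver on file ✓; rating 4 ≥ 4 ✓; age 37 ≥ 21 ✓ → eligible.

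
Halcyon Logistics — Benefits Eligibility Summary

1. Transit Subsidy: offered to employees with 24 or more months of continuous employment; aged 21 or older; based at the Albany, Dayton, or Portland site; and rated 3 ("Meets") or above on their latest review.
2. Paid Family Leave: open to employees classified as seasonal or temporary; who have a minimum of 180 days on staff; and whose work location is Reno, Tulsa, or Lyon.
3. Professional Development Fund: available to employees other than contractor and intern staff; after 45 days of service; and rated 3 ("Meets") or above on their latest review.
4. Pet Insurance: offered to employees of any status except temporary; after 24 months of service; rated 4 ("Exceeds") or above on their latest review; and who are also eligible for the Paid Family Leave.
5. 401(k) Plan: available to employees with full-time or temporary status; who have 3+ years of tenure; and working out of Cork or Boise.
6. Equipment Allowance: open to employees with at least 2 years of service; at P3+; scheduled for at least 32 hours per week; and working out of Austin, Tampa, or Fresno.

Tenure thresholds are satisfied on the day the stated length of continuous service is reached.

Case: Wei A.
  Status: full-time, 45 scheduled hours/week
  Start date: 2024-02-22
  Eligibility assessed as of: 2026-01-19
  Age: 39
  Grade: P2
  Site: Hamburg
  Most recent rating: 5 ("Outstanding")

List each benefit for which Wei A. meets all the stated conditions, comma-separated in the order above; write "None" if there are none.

Professional Development Fund

Service from 2024-02-22 to 2026-01-19: 697 days.
Transit Subsidy — service 697 days < 24 months (≈720 days) ✗ → not eligible.
Paid Family Leave — status full-time ✗ (requires seasonal or temporary) → not eligible.
Professional Development Fund — status full-time ✓ (not excluded); service 697 days ≥ 45 days ✓; rating 5 ≥ 3 ✓ → eligible.
Pet Insurance — status full-time ✓ (not excluded); service 697 days < 24 months (≈720 days) ✗ → not eligible.
401(k) Plan — status full-time ✓; service 697 days < 3 years (≈1095 days) ✗ → not eligible.
Equipment Allowance — service 697 days < 2 years (≈730 days) ✗ → not eligible.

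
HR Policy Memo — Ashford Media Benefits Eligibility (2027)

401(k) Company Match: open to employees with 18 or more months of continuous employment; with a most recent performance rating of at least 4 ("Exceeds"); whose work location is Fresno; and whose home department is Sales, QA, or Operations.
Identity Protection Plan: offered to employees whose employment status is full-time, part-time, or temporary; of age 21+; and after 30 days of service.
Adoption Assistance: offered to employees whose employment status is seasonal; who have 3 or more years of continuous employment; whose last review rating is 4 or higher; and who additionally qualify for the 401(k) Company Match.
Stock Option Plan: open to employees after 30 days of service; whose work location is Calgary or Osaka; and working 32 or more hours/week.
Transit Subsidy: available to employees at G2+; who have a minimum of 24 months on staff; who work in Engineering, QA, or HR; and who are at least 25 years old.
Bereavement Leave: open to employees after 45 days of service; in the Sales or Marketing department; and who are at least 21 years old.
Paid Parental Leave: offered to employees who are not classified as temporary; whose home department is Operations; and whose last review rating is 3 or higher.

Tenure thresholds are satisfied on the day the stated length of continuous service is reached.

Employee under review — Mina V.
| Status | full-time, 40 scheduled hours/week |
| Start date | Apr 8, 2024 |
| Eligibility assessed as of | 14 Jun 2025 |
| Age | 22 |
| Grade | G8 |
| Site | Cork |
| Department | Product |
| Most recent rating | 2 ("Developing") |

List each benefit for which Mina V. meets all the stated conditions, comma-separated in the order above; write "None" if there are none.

Service from Apr 8, 2024 to 14 Jun 2025: 432 days.
401(k) Company Match — service 432 days < 18 months (≈540 days) ✗ → not eligible.
Identity Protection Plan — status full-time ✓; age 22 ≥ 21 ✓; service 432 days ≥ 30 days ✓ → eligible.
Adoption Assistance — status full-time ✗ (requires seasonal) → not eligible.
Stock Option Plan — service 432 days ≥ 30 days ✓; site Cork ✗ (not Calgary or Osaka) → not eligible.
Transit Subsidy — grade G8 ≥ G2 ✓; service 432 days < 24 months (≈720 days) ✗ → not eligible.
Bereavement Leave — service 432 days ≥ 45 days ✓; dept Product ✗ → not eligible.
Paid Parental Leave — status full-time ✓ (not excluded); dept Product ✗ → not eligible.

Identity Protection Plan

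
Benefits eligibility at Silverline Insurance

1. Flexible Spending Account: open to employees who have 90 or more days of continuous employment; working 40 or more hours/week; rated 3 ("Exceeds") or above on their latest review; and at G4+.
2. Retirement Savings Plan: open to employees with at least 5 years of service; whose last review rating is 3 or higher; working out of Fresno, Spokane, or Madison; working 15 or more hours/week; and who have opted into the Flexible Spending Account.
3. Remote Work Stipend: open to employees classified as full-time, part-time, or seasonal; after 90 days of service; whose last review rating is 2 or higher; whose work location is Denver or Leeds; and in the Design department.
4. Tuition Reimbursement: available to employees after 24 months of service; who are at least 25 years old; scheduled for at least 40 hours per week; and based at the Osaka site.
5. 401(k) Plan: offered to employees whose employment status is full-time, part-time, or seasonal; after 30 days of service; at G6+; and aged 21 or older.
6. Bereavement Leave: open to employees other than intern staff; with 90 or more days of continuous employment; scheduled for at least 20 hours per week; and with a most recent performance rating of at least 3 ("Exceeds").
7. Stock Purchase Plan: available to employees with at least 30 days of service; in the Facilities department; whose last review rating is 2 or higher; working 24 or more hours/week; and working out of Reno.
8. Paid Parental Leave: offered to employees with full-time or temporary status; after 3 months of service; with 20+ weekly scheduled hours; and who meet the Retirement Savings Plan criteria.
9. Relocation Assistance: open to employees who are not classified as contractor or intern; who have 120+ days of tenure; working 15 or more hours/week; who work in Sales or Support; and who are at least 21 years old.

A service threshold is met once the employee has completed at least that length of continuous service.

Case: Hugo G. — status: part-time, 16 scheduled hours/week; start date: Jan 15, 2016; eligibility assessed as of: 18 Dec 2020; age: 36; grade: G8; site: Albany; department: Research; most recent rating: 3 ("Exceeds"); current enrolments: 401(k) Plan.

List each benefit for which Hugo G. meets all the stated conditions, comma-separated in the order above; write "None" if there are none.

Service from Jan 15, 2016 to 18 Dec 2020: 1799 days.
Flexible Spending Account — service 1799 days ≥ 90 days ✓; 16 hrs/wk < 40 ✗ → not eligible.
Retirement Savings Plan — service 1799 days < 5 years (≈1825 days) ✗ → not eligible.
Remote Work Stipend — status part-time ✓; service 1799 days ≥ 90 days ✓; rating 3 ≥ 2 ✓; site Albany ✗ (not Denver or Leeds) → not eligible.
Tuition Reimbursement — service 1799 days ≥ 24 months (≈720 days) ✓; age 36 ≥ 25 ✓; 16 hrs/wk < 40 ✗ → not eligible.
401(k) Plan — status part-time ✓; service 1799 days ≥ 30 days ✓; grade G8 ≥ G6 ✓; age 36 ≥ 21 ✓ → eligible.
Bereavement Leave — status part-time ✓ (not excluded); service 1799 days ≥ 90 days ✓; 16 hrs/wk < 20 ✗ → not eligible.
Stock Purchase Plan — service 1799 days ≥ 30 days ✓; dept Research ✗ → not eligible.
Paid Parental Leave — status part-time ✗ (requires full-time or temporary) → not eligible.
Relocation Assistance — status part-time ✓ (not excluded); service 1799 days ≥ 120 days ✓; 16 hrs/wk ≥ 15 ✓; dept Research ✗ → not eligible.

401(k) Plan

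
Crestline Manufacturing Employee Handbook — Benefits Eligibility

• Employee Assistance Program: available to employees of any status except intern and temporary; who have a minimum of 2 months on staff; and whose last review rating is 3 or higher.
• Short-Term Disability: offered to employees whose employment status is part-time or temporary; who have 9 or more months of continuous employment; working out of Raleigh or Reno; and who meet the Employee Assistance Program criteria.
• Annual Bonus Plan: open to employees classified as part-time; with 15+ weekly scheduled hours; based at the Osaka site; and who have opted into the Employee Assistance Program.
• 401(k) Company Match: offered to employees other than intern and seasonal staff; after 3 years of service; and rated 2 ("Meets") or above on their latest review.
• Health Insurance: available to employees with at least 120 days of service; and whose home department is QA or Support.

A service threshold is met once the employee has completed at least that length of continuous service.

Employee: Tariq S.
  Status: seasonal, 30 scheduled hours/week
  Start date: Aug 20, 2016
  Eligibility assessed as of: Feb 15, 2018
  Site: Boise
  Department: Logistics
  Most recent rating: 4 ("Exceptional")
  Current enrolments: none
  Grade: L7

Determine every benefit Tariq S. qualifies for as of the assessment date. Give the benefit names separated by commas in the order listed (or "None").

Service from Aug 20, 2016 to Feb 15, 2018: 544 days.
Employee Assistance Program — status seasonal ✓ (not excluded); service 544 days ≥ 2 months (≈60 days) ✓; rating 4 ≥ 3 ✓ → eligible.
Short-Term Disability — status seasonal ✗ (requires part-time or temporary) → not eligible.
Annual Bonus Plan — status seasonal ✗ (requires part-time) → not eligible.
401(k) Company Match — status seasonal ✗ (excluded) → not eligible.
Health Insurance — service 544 days ≥ 120 days ✓; dept Logistics ✗ → not eligible.

Employee Assistance Program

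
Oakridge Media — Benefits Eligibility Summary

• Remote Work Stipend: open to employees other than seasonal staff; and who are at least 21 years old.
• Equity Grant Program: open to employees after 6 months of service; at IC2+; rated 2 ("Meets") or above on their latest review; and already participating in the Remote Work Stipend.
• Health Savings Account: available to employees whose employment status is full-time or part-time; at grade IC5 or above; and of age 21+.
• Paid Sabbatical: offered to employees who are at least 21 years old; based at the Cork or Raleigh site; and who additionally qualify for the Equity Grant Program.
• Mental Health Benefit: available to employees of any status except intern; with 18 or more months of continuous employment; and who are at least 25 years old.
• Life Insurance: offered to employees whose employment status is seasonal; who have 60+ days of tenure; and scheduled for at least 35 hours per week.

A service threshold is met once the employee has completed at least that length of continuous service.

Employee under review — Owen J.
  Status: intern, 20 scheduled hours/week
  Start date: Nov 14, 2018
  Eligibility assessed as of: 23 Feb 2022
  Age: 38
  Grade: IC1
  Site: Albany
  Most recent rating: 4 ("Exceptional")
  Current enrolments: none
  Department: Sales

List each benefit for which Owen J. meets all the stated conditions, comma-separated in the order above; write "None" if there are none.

Remote Work Stipend

Service from Nov 14, 2018 to 23 Feb 2022: 1197 days.
Remote Work Stipend — status intern ✓ (not excluded); age 38 ≥ 21 ✓ → eligible.
Equity Grant Program — service 1197 days ≥ 6 months (≈180 days) ✓; grade IC1 < IC2 ✗ → not eligible.
Health Savings Account — status intern ✗ (requires full-time or part-time) → not eligible.
Paid Sabbatical — age 38 ≥ 21 ✓; site Albany ✗ (not Cork or Raleigh) → not eligible.
Mental Health Benefit — status intern ✗ (excluded) → not eligible.
Life Insurance — status intern ✗ (requires seasonal) → not eligible.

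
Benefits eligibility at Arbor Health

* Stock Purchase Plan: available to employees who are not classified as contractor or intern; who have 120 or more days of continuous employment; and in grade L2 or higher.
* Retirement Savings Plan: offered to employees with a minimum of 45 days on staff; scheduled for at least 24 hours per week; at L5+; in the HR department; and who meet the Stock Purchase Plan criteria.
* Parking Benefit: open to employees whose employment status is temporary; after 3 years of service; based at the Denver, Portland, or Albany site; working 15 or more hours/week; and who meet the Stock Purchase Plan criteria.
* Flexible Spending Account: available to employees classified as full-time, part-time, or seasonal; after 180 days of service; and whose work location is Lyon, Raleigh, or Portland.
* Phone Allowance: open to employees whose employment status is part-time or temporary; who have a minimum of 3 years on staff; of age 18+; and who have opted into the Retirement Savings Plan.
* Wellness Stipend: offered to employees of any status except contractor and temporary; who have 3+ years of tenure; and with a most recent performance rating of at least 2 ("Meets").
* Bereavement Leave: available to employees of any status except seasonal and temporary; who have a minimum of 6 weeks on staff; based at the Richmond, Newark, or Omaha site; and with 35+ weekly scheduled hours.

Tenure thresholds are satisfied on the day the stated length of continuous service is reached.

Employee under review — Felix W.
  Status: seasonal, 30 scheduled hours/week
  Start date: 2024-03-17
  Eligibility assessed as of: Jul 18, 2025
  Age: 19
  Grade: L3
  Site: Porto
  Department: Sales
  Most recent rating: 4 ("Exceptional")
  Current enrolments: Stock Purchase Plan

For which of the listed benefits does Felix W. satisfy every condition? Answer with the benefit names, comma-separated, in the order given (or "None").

Stock Purchase Plan

Service from 2024-03-17 to Jul 18, 2025: 488 days.
Stock Purchase Plan — status seasonal ✓ (not excluded); service 488 days ≥ 120 days ✓; grade L3 ≥ L2 ✓ → eligible.
Retirement Savings Plan — service 488 days ≥ 45 days ✓; 30 hrs/wk ≥ 24 ✓; grade L3 < L5 ✗ → not eligible.
Parking Benefit — status seasonal ✗ (requires temporary) → not eligible.
Flexible Spending Account — status seasonal ✓; service 488 days ≥ 180 days ✓; site Porto ✗ (not Lyon, Raleigh, or Portland) → not eligible.
Phone Allowance — status seasonal ✗ (requires part-time or temporary) → not eligible.
Wellness Stipend — status seasonal ✓ (not excluded); service 488 days < 3 years (≈1095 days) ✗ → not eligible.
Bereavement Leave — status seasonal ✗ (excluded) → not eligible.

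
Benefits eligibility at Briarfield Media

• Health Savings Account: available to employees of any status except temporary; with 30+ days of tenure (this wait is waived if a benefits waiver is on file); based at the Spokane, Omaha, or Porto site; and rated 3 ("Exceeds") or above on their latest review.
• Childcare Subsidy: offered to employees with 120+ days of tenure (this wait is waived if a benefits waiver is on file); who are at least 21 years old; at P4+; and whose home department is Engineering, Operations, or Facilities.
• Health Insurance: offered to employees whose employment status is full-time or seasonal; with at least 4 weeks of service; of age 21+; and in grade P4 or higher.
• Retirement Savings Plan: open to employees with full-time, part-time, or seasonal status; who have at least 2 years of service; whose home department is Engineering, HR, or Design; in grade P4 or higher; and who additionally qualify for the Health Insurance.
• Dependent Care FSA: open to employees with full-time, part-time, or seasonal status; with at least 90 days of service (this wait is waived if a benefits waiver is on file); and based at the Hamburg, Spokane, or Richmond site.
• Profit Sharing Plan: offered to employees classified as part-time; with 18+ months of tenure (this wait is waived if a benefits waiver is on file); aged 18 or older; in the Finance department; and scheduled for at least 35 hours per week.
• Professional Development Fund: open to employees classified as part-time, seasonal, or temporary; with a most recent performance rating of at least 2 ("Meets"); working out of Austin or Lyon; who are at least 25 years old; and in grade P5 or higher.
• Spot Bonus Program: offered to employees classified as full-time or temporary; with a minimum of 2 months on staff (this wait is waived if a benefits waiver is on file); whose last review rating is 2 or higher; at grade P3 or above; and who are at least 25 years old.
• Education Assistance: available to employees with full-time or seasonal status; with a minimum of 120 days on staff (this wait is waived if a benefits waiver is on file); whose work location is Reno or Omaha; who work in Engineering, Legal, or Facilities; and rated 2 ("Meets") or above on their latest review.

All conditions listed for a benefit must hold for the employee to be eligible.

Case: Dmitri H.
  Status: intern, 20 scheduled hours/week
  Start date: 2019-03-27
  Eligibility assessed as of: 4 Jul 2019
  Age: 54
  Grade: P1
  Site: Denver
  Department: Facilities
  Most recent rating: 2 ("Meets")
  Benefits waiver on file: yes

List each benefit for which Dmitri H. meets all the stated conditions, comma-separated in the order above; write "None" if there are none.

Service from 2019-03-27 to 4 Jul 2019: 99 days.
Health Savings Account — status intern ✓ (not excluded); benefits waiver on file ✓; site Denver ✗ (not Spokane, Omaha, or Porto) → not eligible.
Childcare Subsidy — benefits waiver on file ✓; age 54 ≥ 21 ✓; grade P1 < P4 ✗ → not eligible.
Health Insurance — status intern ✗ (requires full-time or seasonal) → not eligible.
Retirement Savings Plan — status intern ✗ (requires full-time, part-time, or seasonal) → not eligible.
Dependent Care FSA — status intern ✗ (requires full-time, part-time, or seasonal) → not eligible.
Profit Sharing Plan — status intern ✗ (requires part-time) → not eligible.
Professional Development Fund — status intern ✗ (requires part-time, seasonal, or temporary) → not eligible.
Spot Bonus Program — status intern ✗ (requires full-time or temporary) → not eligible.
Education Assistance — status intern ✗ (requires full-time or seasonal) → not eligible.

None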